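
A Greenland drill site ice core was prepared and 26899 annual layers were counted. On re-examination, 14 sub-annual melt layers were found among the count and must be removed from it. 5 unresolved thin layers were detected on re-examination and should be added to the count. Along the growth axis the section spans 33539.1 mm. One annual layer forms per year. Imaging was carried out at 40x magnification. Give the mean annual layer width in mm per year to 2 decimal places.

1.25 mm per year

Correcting the raw count gives 26899 − 14 + 5 = 26890 true annual layers.
Mean rate = 33539.1 mm / 26890 years ≈ 1.25 mm per year.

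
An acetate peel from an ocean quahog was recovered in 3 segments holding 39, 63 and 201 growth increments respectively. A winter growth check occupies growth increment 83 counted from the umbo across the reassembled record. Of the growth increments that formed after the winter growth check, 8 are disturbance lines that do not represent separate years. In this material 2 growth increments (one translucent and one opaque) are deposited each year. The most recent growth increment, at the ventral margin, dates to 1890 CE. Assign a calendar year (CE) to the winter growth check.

Total growth increments = 39 + 63 + 201 = 303.
Between growth increment 83 and the ventral margin there are 303 − 83 = 220 growth increments.
220 − 8 false = 212 true growth increments after the winter growth check.
Dividing by 2 growth increments per year: 212 / 2 = 106 years.
The growth increment at the ventral margin is 1890 CE, so the winter growth check dates to 1890 − 106 = 1784 CE.

1784 CE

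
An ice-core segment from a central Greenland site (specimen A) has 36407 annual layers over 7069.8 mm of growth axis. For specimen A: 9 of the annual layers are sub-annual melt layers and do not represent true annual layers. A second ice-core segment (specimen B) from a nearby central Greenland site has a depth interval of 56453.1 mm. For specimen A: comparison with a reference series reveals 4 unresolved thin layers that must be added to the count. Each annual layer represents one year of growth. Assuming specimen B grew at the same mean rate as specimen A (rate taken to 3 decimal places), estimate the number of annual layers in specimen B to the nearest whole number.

290995 annual layers

Specimen A: adjusted count: 36407 − 9 + 4 = 36402 annual layers.
A: Mean rate = 7069.8 mm / 36402 years ≈ 0.194 mm/yr.
For B, 56453.1 / 0.194 = 290995.36 years ≈ 290995 annual layers.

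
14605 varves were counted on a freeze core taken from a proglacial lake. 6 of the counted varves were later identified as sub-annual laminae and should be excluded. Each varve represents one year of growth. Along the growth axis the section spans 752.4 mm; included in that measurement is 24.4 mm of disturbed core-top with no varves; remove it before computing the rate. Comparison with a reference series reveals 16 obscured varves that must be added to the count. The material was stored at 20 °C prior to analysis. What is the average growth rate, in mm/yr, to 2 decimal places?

True varve count = 14605 − 6 + 16 = 14615.
The growth record spans 752.4 − 24.4 = 728.0 mm.
728.0 mm over 14615 years gives 728.0 / 14615 ≈ 0.05 mm/yr.

0.05 mm/yr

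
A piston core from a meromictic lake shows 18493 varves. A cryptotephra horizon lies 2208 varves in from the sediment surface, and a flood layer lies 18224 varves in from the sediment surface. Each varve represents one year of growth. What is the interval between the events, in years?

16016 years

Separation: 18224 − 2208 = 16016 varves.
At one varve per year, 16016 years elapsed between them.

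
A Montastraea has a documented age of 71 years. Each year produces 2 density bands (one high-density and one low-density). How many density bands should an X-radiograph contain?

Expected density bands: 71 × 2 = 142.
So 142 density bands should be present.

142 density bands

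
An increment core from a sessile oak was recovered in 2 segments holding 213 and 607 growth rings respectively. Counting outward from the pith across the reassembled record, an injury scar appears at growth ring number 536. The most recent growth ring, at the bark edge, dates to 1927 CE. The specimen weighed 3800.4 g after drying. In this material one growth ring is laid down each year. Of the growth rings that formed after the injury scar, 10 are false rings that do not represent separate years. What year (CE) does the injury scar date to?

1653 CE

Total growth rings = 213 + 607 = 820.
Between growth ring 536 and the bark edge there are 820 − 536 = 284 growth rings.
284 − 10 false = 274 true growth rings after the injury scar.
The growth ring at the bark edge is 1927 CE, so the injury scar dates to 1927 − 274 = 1653 CE.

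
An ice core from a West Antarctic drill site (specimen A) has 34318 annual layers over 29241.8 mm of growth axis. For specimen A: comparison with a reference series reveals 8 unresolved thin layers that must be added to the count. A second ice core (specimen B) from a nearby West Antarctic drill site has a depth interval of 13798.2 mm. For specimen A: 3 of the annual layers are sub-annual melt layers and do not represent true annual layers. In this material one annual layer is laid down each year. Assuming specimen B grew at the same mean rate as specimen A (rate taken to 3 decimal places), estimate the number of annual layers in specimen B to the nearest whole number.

16195 annual layers

Specimen A: after corrections the count is 34318 − 3 + 8 = 34323 annual layers.
A: 29241.8 mm over 34323 years gives 29241.8 / 34323 ≈ 0.852 mm/yr.
For B, 13798.2 / 0.852 = 16195.07 years ≈ 16195 annual layers.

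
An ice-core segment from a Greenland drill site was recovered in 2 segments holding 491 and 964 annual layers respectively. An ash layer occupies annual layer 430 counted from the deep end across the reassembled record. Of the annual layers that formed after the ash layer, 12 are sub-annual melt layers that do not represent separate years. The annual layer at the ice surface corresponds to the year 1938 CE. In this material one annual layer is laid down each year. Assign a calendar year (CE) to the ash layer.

Total annual layers = 491 + 964 = 1455.
The ash layer sits at annual layer 430 from the deep end, so 1455 − 430 = 1025 annual layers formed after it.
1025 − 12 false = 1013 true annual layers after the ash layer.
The annual layer at the ice surface is 1938 CE, so the ash layer dates to 1938 − 1013 = 925 CE.

925 CE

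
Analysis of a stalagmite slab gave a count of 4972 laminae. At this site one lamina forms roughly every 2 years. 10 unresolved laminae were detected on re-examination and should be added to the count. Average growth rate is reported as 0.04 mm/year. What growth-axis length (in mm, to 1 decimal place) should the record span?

398.6 mm

Correcting the raw count gives 4972 + 10 = 4982 true laminae.
Multiplying by 2 years per lamina: 4982 × 2 = 9964 years.
Predicted length = 0.04 mm/year × 9964 years = 398.6 mm.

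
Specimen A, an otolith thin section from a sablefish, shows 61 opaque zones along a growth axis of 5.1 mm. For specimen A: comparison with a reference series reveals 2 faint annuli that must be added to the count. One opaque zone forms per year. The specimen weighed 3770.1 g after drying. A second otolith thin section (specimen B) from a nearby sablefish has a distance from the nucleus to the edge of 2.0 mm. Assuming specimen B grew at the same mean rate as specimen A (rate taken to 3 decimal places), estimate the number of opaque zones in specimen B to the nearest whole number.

Specimen A: after corrections the count is 61 + 2 = 63 opaque zones.
A: Mean rate = 5.1 mm / 63 years ≈ 0.081 mm/yr.
Specimen B: 2.0 mm / 0.081 mm per year = 24.69 years ≈ 25 opaque zones.

25 opaque zones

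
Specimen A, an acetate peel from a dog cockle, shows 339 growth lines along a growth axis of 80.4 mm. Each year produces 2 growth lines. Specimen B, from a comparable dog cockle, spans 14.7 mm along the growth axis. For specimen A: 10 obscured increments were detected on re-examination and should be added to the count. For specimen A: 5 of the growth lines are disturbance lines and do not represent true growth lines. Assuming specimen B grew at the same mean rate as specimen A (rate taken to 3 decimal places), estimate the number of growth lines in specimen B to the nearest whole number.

Specimen A: true growth line count = 339 − 5 + 10 = 344.
Specimen A: with 2 growth lines per year, 344 / 2 = 172 years.
A: Mean rate = 80.4 mm / 172 years ≈ 0.467 mm/yr.
B spans 14.7 / 0.467 = 31.48 years; at 2 growth lines per year that is 31.48 × 2 ≈ 63 growth lines.

63 growth lines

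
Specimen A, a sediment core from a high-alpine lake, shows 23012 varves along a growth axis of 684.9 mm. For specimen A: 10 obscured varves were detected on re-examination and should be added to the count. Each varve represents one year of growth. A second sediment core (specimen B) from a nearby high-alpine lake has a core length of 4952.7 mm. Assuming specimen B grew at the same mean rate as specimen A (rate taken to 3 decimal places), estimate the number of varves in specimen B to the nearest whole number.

165090 varves

Specimen A: after corrections the count is 23012 + 10 = 23022 varves.
A: Extension rate ≈ 684.9 / 23022 = 0.030 mm/yr.
For B, 4952.7 / 0.030 = 165090.00 years ≈ 165090 varves.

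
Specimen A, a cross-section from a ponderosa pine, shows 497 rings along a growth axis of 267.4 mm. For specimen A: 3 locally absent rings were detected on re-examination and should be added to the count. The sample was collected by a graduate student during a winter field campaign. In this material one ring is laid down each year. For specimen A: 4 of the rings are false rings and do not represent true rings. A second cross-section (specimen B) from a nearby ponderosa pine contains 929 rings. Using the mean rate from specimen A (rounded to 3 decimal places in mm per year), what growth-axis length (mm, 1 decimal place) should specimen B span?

500.7 mm

Specimen A: correcting the raw count gives 497 − 4 + 3 = 496 true rings.
A: Extension rate ≈ 267.4 / 496 = 0.539 mm/yr.
For B, 0.539 mm/year × 929 years = 500.7 mm.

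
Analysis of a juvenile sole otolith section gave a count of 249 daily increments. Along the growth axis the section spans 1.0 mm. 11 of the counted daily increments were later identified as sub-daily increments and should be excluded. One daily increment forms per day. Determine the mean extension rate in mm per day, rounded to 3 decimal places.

0.004 mm per day

Adjusted count: 249 − 11 = 238 daily increments.
1.0 mm over 238 days gives 1.0 / 238 ≈ 0.004 mm per day.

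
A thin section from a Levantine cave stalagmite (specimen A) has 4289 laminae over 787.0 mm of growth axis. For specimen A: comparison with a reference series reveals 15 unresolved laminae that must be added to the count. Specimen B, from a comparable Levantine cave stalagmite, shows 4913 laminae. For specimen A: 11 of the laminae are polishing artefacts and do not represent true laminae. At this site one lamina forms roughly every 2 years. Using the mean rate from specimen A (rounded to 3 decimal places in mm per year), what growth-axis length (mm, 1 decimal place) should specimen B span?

904.0 mm

Specimen A: after corrections the count is 4289 − 11 + 15 = 4293 laminae.
Specimen A: 4293 laminae at 2 years each span 4293 × 2 = 8586 years.
A: Mean rate = 787.0 mm / 8586 years ≈ 0.092 mm/yr.
Specimen B: multiplying by 2 years per lamina: 4913 × 2 = 9826 years. Length of B = 0.092 × 9826 = 904.0 mm.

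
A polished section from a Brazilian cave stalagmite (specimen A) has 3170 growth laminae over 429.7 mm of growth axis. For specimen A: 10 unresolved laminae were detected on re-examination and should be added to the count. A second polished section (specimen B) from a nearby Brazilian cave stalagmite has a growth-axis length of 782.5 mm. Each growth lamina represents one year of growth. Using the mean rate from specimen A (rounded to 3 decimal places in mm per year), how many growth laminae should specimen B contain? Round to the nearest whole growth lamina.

Specimen A: adjusted count: 3170 + 10 = 3180 growth laminae.
A: Mean rate = 429.7 mm / 3180 years ≈ 0.135 mm per year.
Specimen B: 782.5 mm / 0.135 mm per year = 5796.30 years ≈ 5796 growth laminae.

5796 growth laminae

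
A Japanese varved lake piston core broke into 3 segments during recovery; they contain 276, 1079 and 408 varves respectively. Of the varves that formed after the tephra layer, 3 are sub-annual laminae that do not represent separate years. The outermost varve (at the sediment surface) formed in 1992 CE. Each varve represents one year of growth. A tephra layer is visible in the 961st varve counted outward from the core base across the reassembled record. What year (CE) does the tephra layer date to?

1193 CE

Total varves = 276 + 1079 + 408 = 1763.
Between varve 961 and the sediment surface there are 1763 − 961 = 802 varves.
802 − 3 false = 799 true varves after the tephra layer.
The varve at the sediment surface is 1992 CE, so the tephra layer dates to 1992 − 799 = 1193 CE.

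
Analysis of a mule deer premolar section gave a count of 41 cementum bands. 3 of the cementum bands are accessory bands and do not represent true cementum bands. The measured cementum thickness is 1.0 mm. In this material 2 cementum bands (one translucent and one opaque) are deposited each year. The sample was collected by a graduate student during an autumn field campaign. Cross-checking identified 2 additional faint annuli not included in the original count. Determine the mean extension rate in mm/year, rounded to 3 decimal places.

After corrections the count is 41 − 3 + 2 = 40 cementum bands.
With 2 cementum bands per year, 40 / 2 = 20 years.
Extension rate ≈ 1.0 / 20 = 0.050 mm/year.

0.050 mm/year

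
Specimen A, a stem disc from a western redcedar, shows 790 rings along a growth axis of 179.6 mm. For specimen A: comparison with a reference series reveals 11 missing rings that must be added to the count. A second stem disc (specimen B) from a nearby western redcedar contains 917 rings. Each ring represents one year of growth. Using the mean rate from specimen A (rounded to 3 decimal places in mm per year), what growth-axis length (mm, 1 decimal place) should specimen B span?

205.4 mm

Specimen A: after corrections the count is 790 + 11 = 801 rings.
A: 179.6 mm over 801 years gives 179.6 / 801 ≈ 0.224 mm/year.
B's length ≈ 0.224 × 917 = 205.4 mm.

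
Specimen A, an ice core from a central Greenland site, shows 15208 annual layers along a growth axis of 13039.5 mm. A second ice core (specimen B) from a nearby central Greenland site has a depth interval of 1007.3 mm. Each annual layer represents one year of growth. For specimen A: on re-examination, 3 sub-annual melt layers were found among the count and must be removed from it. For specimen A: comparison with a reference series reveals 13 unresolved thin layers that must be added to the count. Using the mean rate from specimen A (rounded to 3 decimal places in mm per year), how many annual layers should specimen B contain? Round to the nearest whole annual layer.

Specimen A: correcting the raw count gives 15208 − 3 + 13 = 15218 true annual layers.
A: 13039.5 mm over 15218 years gives 13039.5 / 15218 ≈ 0.857 mm/year.
Specimen B: 1007.3 mm / 0.857 mm per year = 1175.38 years ≈ 1175 annual layers.

1175 annual layers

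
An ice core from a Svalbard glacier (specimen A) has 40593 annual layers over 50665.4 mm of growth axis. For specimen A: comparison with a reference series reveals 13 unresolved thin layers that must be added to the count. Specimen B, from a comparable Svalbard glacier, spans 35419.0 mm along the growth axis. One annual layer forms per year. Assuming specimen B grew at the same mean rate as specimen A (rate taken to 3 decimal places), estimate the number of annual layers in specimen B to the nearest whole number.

Specimen A: after corrections the count is 40593 + 13 = 40606 annual layers.
A: Extension rate ≈ 50665.4 / 40606 = 1.248 mm per year.
For B, 35419.0 / 1.248 = 28380.61 years ≈ 28381 annual layers.

28381 annual layers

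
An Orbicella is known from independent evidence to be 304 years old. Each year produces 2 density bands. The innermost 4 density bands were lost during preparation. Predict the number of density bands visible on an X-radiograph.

Expected density bands: 304 × 2 = 608.
Less the 4 uncaptured density bands: 608 − 4 = 604.

604 density bands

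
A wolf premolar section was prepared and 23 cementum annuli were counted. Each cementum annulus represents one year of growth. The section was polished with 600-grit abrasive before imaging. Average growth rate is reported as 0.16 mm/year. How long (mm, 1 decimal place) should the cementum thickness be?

3.7 mm

The record spans 23 years at 0.16 mm per year.
Length ≈ 0.16 × 23 = 3.7 mm.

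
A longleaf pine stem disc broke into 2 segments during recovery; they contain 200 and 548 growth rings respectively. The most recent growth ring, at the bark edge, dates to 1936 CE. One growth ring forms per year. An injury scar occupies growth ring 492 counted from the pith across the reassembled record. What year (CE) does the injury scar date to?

1680 CE

Total growth rings = 200 + 548 = 748.
The injury scar sits at growth ring 492 from the pith, so 748 − 492 = 256 growth rings formed after it.
The growth ring at the bark edge is 1936 CE, so the injury scar dates to 1936 − 256 = 1680 CE.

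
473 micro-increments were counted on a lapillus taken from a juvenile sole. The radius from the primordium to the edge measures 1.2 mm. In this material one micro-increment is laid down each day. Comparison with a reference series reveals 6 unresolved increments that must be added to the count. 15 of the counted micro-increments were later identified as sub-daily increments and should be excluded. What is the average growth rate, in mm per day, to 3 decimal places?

0.003 mm per day

Adjusted count: 473 − 15 + 6 = 464 micro-increments.
Extension rate ≈ 1.2 / 464 = 0.003 mm per day.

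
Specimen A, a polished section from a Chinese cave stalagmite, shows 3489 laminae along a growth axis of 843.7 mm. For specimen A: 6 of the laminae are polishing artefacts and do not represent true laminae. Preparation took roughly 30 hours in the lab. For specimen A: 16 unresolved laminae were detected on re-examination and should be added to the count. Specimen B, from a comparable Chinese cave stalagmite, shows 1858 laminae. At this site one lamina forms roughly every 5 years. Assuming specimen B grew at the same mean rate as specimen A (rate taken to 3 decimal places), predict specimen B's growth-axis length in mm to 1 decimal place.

Specimen A: true lamina count = 3489 − 6 + 16 = 3499.
Specimen A: multiplying by 5 years per lamina: 3499 × 5 = 17495 years.
A: 843.7 mm over 17495 years gives 843.7 / 17495 ≈ 0.048 mm/year.
Specimen B: 1858 laminae at 5 years each span 1858 × 5 = 9290 years. B's length ≈ 0.048 × 9290 = 445.9 mm.

445.9 mm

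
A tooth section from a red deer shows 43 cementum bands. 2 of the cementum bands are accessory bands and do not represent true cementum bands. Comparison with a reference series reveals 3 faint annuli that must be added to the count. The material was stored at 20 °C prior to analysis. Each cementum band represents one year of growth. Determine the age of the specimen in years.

44 years

True cementum band count = 43 − 2 + 3 = 44.
One cementum band per year makes the duration 44 years.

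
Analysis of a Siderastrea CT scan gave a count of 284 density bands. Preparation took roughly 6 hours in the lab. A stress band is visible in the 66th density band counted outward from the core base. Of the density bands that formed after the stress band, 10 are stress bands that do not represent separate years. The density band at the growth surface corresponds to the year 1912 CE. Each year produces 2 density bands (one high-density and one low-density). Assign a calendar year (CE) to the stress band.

1808 CE

284 − 66 = 218 density bands lie beyond the stress band toward the growth surface.
Removing the 10 false density bands leaves 218 − 10 = 208 true density bands beyond the stress band.
Dividing by 2 density bands per year: 208 / 2 = 104 years.
1912 − 104 = 1808 CE.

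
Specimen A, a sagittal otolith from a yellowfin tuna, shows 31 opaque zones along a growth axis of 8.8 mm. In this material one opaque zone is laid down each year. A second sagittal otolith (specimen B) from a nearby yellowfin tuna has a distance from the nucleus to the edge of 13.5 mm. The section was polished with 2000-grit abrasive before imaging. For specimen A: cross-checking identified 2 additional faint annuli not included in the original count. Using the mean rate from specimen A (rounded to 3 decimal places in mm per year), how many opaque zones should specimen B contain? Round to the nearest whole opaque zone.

Specimen A: true opaque zone count = 31 + 2 = 33.
A: Mean rate = 8.8 mm / 33 years ≈ 0.267 mm/year.
B spans 13.5 / 0.267 = 50.56 years ≈ 51 opaque zones.

51 opaque zones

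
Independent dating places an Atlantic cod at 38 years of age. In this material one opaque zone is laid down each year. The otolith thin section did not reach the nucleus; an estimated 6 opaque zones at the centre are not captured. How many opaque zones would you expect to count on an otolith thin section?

32 opaque zones

One opaque zone per year gives 38 opaque zones over 38 years.
Subtracting the 6 opaque zones not captured gives 38 − 6 = 32 opaque zones in the record.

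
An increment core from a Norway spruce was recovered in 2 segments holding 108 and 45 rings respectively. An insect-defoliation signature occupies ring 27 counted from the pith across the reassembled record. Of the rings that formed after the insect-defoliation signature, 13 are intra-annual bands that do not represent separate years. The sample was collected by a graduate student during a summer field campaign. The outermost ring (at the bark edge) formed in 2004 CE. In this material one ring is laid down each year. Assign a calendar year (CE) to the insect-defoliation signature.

Total rings = 108 + 45 = 153.
The insect-defoliation signature sits at ring 27 from the pith, so 153 − 27 = 126 rings formed after it.
Removing the 13 false rings leaves 126 − 13 = 113 true rings beyond the insect-defoliation signature.
Counting back 113 years from 2004 CE places the insect-defoliation signature in 2004 − 113 = 1891 CE.

1891 CE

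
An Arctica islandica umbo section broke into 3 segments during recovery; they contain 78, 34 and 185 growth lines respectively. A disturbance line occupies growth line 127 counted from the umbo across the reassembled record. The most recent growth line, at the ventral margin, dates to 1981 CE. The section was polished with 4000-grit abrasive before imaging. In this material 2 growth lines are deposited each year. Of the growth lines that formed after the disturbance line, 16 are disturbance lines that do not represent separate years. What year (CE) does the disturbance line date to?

Total growth lines = 78 + 34 + 185 = 297.
Between growth line 127 and the ventral margin there are 297 − 127 = 170 growth lines.
170 − 16 false = 154 true growth lines after the disturbance line.
With 2 growth lines per year, 154 / 2 = 77 years.
The growth line at the ventral margin is 1981 CE, so the disturbance line dates to 1981 − 77 = 1904 CE.

1904 CE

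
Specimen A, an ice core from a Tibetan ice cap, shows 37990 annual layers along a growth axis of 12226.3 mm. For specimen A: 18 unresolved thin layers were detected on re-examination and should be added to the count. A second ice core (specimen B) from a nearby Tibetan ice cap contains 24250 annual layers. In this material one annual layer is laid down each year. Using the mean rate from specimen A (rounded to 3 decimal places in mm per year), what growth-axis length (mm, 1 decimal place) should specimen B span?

Specimen A: correcting the raw count gives 37990 + 18 = 38008 true annual layers.
A: Extension rate ≈ 12226.3 / 38008 = 0.322 mm per year.
Length of B = 0.322 × 24250 = 7808.5 mm.

7808.5 mm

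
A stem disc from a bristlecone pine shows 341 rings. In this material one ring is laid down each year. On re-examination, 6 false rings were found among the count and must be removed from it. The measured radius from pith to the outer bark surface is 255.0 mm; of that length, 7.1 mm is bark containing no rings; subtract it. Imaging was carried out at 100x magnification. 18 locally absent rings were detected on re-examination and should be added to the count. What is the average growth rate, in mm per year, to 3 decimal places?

Correcting the raw count gives 341 − 6 + 18 = 353 true rings.
The growth record spans 255.0 − 7.1 = 247.9 mm.
Mean rate = 247.9 mm / 353 years ≈ 0.702 mm per year.

0.702 mm per year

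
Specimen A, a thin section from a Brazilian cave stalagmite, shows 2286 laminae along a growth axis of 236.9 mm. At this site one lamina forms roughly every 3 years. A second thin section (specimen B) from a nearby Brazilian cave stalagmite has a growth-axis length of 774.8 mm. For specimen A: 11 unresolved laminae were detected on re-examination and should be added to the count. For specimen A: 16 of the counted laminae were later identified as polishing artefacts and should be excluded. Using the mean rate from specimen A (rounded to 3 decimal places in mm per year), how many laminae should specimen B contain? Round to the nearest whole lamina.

Specimen A: true lamina count = 2286 − 16 + 11 = 2281.
Specimen A: at 3 years per lamina, 2281 × 3 = 6843 years.
A: 236.9 mm over 6843 years gives 236.9 / 6843 ≈ 0.035 mm/yr.
Specimen B: 774.8 mm / 0.035 mm per year = 22137.14 years; at 3 years per lamina that is 22137.14 / 3 ≈ 7379 laminae.

7379 laminae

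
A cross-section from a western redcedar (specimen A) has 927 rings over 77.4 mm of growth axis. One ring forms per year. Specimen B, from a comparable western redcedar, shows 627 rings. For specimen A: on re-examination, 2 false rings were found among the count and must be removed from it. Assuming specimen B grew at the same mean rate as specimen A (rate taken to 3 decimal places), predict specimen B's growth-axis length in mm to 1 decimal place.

52.7 mm

Specimen A: after corrections the count is 927 − 2 = 925 rings.
A: 77.4 mm over 925 years gives 77.4 / 925 ≈ 0.084 mm per year.
Length of B = 0.084 × 627 = 52.7 mm.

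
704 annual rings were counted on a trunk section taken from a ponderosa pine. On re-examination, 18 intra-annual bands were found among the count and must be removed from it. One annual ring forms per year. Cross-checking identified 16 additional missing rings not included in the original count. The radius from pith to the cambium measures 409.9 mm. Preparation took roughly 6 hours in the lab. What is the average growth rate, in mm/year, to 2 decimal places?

After corrections the count is 704 − 18 + 16 = 702 annual rings.
Extension rate ≈ 409.9 / 702 = 0.58 mm/year.

0.58 mm/year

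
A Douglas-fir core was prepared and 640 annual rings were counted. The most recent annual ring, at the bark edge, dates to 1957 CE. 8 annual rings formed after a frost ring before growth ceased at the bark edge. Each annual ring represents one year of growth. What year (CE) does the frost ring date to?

8 annual rings formed after the frost ring.
Counting back 8 years from 1957 CE places the frost ring in 1957 − 8 = 1949 CE.

1949 CE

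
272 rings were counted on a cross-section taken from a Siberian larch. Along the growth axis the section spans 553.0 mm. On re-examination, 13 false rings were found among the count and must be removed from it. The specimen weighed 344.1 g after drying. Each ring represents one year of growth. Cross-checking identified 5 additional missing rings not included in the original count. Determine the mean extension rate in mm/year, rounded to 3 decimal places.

2.095 mm/year

After corrections the count is 272 − 13 + 5 = 264 rings.
553.0 mm over 264 years gives 553.0 / 264 ≈ 2.095 mm/year.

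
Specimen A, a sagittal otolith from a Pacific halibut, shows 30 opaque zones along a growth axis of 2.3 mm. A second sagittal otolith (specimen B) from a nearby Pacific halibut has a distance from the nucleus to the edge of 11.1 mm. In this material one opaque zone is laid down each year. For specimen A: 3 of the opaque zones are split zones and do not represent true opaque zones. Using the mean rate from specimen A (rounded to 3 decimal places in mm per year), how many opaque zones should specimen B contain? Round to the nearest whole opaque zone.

Specimen A: correcting the raw count gives 30 − 3 = 27 true opaque zones.
A: 2.3 mm over 27 years gives 2.3 / 27 ≈ 0.085 mm/yr.
For B, 11.1 / 0.085 = 130.59 years ≈ 131 opaque zones.

131 opaque zones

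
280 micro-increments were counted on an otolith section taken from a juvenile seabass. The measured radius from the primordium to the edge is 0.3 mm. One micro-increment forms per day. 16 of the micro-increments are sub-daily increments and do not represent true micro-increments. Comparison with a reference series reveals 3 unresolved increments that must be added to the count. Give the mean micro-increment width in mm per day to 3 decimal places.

0.001 mm per day

After corrections the count is 280 − 16 + 3 = 267 micro-increments.
Mean rate = 0.3 mm / 267 days ≈ 0.001 mm per day.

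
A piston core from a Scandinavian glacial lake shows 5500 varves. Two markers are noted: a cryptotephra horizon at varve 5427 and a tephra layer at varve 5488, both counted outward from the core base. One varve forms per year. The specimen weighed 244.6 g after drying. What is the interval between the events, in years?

5488 − 5427 = 61 varves lie between the two events.
At one varve per year, 61 years elapsed between them.

61 years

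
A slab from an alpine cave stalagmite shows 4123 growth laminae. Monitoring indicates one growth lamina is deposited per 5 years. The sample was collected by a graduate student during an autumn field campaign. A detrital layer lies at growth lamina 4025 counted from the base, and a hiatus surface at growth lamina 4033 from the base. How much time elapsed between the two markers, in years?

40 years

Separation: 4033 − 4025 = 8 growth laminae.
Multiplying by 5 years per growth lamina: 8 × 5 = 40 years.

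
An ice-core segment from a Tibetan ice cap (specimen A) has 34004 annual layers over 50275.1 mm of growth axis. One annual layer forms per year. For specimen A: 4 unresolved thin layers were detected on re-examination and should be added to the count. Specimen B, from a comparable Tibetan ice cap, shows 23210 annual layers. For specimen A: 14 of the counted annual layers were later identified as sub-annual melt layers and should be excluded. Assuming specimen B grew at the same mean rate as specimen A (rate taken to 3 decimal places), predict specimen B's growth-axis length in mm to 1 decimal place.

34327.6 mm

Specimen A: adjusted count: 34004 − 14 + 4 = 33994 annual layers.
A: Extension rate ≈ 50275.1 / 33994 = 1.479 mm/year.
For B, 1.479 mm/year × 23210 years = 34327.6 mm.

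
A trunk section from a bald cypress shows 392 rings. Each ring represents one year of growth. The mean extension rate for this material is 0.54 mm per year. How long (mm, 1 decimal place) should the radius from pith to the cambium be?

211.7 mm

392 years of growth are recorded.
Predicted length = 0.54 mm/year × 392 years = 211.7 mm.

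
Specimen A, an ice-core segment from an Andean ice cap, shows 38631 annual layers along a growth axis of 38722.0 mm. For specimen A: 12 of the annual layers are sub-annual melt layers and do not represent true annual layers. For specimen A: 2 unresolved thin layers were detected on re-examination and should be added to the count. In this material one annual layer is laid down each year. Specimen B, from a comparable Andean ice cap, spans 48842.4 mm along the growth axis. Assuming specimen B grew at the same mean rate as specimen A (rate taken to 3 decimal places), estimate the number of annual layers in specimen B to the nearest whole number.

48696 annual layers

Specimen A: after corrections the count is 38631 − 12 + 2 = 38621 annual layers.
A: Mean rate = 38722.0 mm / 38621 years ≈ 1.003 mm/yr.
B spans 48842.4 / 1.003 = 48696.31 years ≈ 48696 annual layers.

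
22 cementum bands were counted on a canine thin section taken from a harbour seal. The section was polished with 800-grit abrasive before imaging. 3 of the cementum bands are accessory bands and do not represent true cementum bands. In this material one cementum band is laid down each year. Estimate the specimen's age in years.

19 yr

True cementum band count = 22 − 3 = 19.
One cementum band per year makes the duration 19 years.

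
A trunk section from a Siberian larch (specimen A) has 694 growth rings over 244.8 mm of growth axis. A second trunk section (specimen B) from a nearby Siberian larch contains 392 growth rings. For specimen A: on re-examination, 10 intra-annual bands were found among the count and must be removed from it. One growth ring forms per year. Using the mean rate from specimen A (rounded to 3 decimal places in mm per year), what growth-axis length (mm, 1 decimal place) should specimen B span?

Specimen A: adjusted count: 694 − 10 = 684 growth rings.
A: 244.8 mm over 684 years gives 244.8 / 684 ≈ 0.358 mm per year.
B's length ≈ 0.358 × 392 = 140.3 mm.

140.3 mm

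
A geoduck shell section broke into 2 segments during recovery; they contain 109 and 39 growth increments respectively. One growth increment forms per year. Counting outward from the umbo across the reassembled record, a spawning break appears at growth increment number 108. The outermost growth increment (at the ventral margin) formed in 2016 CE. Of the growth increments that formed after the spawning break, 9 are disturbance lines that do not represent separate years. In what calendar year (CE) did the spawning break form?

1985 CE

Total growth increments = 109 + 39 = 148.
Between growth increment 108 and the ventral margin there are 148 − 108 = 40 growth increments.
40 − 9 false = 31 true growth increments after the spawning break.
Counting back 31 years from 2016 CE places the spawning break in 2016 − 31 = 1985 CE.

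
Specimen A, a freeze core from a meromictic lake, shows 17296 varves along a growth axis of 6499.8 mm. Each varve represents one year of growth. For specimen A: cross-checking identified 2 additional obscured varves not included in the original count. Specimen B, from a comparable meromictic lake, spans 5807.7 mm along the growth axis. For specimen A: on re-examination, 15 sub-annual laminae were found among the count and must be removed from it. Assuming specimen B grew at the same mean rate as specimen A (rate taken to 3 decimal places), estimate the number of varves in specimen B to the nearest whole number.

Specimen A: correcting the raw count gives 17296 − 15 + 2 = 17283 true varves.
A: Extension rate ≈ 6499.8 / 17283 = 0.376 mm/year.
B spans 5807.7 / 0.376 = 15446.01 years ≈ 15446 varves.

15446 varves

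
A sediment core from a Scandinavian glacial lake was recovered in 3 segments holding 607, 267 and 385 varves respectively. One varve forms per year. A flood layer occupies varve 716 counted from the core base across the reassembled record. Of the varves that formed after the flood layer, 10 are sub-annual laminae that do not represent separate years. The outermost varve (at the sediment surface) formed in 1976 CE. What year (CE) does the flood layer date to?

Total varves = 607 + 267 + 385 = 1259.
The flood layer sits at varve 716 from the core base, so 1259 − 716 = 543 varves formed after it.
Removing the 10 false varves leaves 543 − 10 = 533 true varves beyond the flood layer.
Counting back 533 years from 1976 CE places the flood layer in 1976 − 533 = 1443 CE.

1443 CE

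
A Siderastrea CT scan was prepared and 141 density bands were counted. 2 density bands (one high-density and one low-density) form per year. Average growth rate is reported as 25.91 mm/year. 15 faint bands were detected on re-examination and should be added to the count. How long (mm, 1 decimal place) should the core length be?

2021.0 mm

True density band count = 141 + 15 = 156.
With 2 density bands per year, 156 / 2 = 78 years.
Length ≈ 25.91 × 78 = 2021.0 mm.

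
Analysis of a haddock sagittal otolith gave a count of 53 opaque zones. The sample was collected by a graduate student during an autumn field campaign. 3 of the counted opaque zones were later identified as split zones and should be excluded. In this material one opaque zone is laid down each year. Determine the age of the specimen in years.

True opaque zone count = 53 − 3 = 50.
With a one-to-one opaque zone periodicity this is 50 years.

50 years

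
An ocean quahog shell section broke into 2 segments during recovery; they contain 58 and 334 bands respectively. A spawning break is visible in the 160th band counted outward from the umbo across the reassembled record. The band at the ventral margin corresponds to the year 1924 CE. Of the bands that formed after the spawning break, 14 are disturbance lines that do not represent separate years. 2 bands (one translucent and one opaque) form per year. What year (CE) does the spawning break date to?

Total bands = 58 + 334 = 392.
The spawning break sits at band 160 from the umbo, so 392 − 160 = 232 bands formed after it.
Excluding 14 false bands: 232 − 14 = 218.
218 bands at 2 per year is 218 / 2 = 109 years.
Counting back 109 years from 1924 CE places the spawning break in 1924 − 109 = 1815 CE.

1815 CE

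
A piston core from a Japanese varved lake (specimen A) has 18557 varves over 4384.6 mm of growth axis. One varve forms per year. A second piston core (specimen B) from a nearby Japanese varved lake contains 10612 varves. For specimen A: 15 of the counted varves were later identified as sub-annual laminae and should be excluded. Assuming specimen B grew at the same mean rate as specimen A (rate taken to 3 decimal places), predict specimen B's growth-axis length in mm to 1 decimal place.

2504.4 mm

Specimen A: adjusted count: 18557 − 15 = 18542 varves.
A: 4384.6 mm over 18542 years gives 4384.6 / 18542 ≈ 0.236 mm/year.
B's length ≈ 0.236 × 10612 = 2504.4 mm.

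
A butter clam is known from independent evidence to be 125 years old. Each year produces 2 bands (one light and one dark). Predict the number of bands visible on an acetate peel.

125 years at 2 bands per year gives 125 × 2 = 250 bands.
So 250 bands should be present.

250 bands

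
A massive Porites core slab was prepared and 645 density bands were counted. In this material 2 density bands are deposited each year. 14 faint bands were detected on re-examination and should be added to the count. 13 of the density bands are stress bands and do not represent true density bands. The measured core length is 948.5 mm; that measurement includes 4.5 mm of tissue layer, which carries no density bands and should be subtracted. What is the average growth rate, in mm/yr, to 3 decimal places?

After corrections the count is 645 − 13 + 14 = 646 density bands.
646 density bands at 2 per year is 646 / 2 = 323 years.
The growth record spans 948.5 − 4.5 = 944.0 mm.
944.0 mm over 323 years gives 944.0 / 323 ≈ 2.923 mm/yr.

2.923 mm/yr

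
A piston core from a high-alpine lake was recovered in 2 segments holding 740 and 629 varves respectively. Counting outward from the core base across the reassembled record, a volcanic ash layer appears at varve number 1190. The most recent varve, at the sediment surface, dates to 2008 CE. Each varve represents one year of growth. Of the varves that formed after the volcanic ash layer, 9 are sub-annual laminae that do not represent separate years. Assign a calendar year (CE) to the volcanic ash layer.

1838 CE

Total varves = 740 + 629 = 1369.
The volcanic ash layer sits at varve 1190 from the core base, so 1369 − 1190 = 179 varves formed after it.
179 − 9 false = 170 true varves after the volcanic ash layer.
Counting back 170 years from 2008 CE places the volcanic ash layer in 2008 − 170 = 1838 CE.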